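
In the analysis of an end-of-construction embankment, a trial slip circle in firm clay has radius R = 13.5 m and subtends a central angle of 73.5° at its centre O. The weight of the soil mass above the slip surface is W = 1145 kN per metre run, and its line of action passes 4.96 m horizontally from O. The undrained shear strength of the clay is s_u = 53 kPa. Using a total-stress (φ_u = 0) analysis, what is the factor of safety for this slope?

FS = 2.18

Taking moments about the centre O, the resisting moment is provided by the undrained shear strength acting along the arc:
Arc length L_a = R·θ = 13.5·(73.5°·π/180) = 13.5·1.2828 = 17.32 m
M_R = s_u·L_a·R = 53·17.32·13.5 = 12391.1 kN·m/m
M_D = W·d = 1145·4.96 = 5679.2 kN·m/m
FS = M_R / M_D = 12391.1 / 5679.2 = 2.182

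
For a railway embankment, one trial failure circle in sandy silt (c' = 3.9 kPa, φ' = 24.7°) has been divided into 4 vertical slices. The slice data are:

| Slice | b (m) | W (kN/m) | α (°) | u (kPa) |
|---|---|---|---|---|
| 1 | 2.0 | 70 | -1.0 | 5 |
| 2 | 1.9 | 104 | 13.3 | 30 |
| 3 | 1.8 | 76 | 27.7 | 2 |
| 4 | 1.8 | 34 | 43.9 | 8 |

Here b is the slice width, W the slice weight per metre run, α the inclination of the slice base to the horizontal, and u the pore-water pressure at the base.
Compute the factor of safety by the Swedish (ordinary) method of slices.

FS = 1.37

Ordinary method of slices: FS = Σ[c'·Δl_i + (W_i cosα_i − u_i·Δl_i)·tanφ'] / Σ W_i sinα_i, with Δl_i = b_i / cosα_i.
Slice 1: Δl = 2.0/cos(-1.0°) = 2.000 m; N'_1 = 70·cos(-1.0°) − 5·2.000 = 60.0; c'Δl = 7.80; W sinα = -1.2
Slice 2: Δl = 1.9/cos13.3° = 1.952 m; N'_2 = 104·cos13.3° − 30·1.952 = 42.6; c'Δl = 7.61; W sinα = 23.9
Slice 3: Δl = 1.8/cos27.7° = 2.033 m; N'_3 = 76·cos27.7° − 2·2.033 = 63.2; c'Δl = 7.93; W sinα = 35.3
Slice 4: Δl = 1.8/cos43.9° = 2.498 m; N'_4 = 34·cos43.9° − 8·2.498 = 4.5; c'Δl = 9.74; W sinα = 23.6
Σc'Δl = 33.1 kN/m; ΣN' = 170.4 kN/m; ΣW sinα = 81.6 kN/m
Resisting = 33.1 + 170.4·tan24.7° = 33.1 + 78.4 = 111.4 kN/m
FS = 111.4 / 81.6 = 1.366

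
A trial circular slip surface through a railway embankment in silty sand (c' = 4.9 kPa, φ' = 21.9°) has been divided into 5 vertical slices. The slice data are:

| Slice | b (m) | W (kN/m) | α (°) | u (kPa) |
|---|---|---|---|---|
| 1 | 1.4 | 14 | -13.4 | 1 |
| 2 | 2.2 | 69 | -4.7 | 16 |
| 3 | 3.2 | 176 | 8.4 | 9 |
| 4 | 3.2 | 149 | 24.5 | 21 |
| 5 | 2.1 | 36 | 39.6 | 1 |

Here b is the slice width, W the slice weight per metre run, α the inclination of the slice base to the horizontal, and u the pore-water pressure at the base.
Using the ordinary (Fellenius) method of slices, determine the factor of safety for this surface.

Ordinary method of slices: FS = Σ[c'·Δl_i + (W_i cosα_i − u_i·Δl_i)·tanφ'] / Σ W_i sinα_i, with Δl_i = b_i / cosα_i.
Slice 1: Δl = 1.4/cos(-13.4°) = 1.439 m; N'_1 = 14·cos(-13.4°) − 1·1.439 = 12.2; c'Δl = 7.05; W sinα = -3.2
Slice 2: Δl = 2.2/cos(-4.7°) = 2.207 m; N'_2 = 69·cos(-4.7°) − 16·2.207 = 33.4; c'Δl = 10.82; W sinα = -5.7
Slice 3: Δl = 3.2/cos8.4° = 3.235 m; N'_3 = 176·cos8.4° − 9·3.235 = 145.0; c'Δl = 15.85; W sinα = 25.7
Slice 4: Δl = 3.2/cos24.5° = 3.517 m; N'_4 = 149·cos24.5° − 21·3.517 = 61.7; c'Δl = 17.23; W sinα = 61.8
Slice 5: Δl = 2.1/cos39.6° = 2.725 m; N'_5 = 36·cos39.6° − 1·2.725 = 25.0; c'Δl = 13.35; W sinα = 22.9
Σc'Δl = 64.3 kN/m; ΣN' = 277.4 kN/m; ΣW sinα = 101.5 kN/m
Resisting = 64.3 + 277.4·tan21.9° = 64.3 + 111.5 = 175.8 kN/m
FS = 175.8 / 101.5 = 1.731

FS = 1.73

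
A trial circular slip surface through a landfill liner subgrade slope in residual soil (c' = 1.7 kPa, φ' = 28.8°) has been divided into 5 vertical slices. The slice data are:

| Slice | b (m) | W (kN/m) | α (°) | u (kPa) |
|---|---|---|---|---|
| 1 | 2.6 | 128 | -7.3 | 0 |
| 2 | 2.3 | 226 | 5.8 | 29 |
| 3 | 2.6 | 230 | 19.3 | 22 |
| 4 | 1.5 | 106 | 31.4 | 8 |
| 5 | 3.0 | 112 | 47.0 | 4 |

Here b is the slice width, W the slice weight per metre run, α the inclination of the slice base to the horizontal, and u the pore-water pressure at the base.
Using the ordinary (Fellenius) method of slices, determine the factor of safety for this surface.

Ordinary method of slices: FS = Σ[c'·Δl_i + (W_i cosα_i − u_i·Δl_i)·tanφ'] / Σ W_i sinα_i, with Δl_i = b_i / cosα_i.
Slice 1: Δl = 2.6/cos(-7.3°) = 2.621 m; N'_1 = 128·cos(-7.3°) − 0·2.621 = 127.0; c'Δl = 4.46; W sinα = -16.3
Slice 2: Δl = 2.3/cos5.8° = 2.312 m; N'_2 = 226·cos5.8° − 29·2.312 = 157.8; c'Δl = 3.93; W sinα = 22.8
Slice 3: Δl = 2.6/cos19.3° = 2.755 m; N'_3 = 230·cos19.3° − 22·2.755 = 156.5; c'Δl = 4.68; W sinα = 76.0
Slice 4: Δl = 1.5/cos31.4° = 1.757 m; N'_4 = 106·cos31.4° − 8·1.757 = 76.4; c'Δl = 2.99; W sinα = 55.2
Slice 5: Δl = 3.0/cos47.0° = 4.399 m; N'_5 = 112·cos47.0° − 4·4.399 = 58.8; c'Δl = 7.48; W sinα = 81.9
Σc'Δl = 23.5 kN/m; ΣN' = 576.4 kN/m; ΣW sinα = 219.7 kN/m
Resisting = 23.5 + 576.4·tan28.8° = 23.5 + 316.9 = 340.4 kN/m
FS = 340.4 / 219.7 = 1.549

FS = 1.55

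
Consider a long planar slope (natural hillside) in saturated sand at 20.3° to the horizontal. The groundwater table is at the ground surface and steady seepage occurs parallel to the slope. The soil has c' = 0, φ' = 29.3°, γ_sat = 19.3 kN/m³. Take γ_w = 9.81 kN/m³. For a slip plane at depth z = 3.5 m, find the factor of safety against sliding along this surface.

FS = 0.75

With seepage parallel to the slope and the water table at the surface, the effective normal stress on the slip plane uses the buoyant unit weight γ' = γ_sat − γ_w while the driving shear stress uses γ_sat:
FS = [c' + γ' z cos²β tanφ'] / [γ_sat z sinβ cosβ]
(For c' = 0 this reduces to FS = (γ'/γ_sat)·tanφ'/tanβ.)
γ' = 19.3 − 9.81 = 9.49 kN/m³
Numerator = 0.0 + 9.49·3.5·cos²20.3°·tan29.3° = 0.0 + 9.49·3.5·0.8796·0.5612 = 16.396 kPa
Denominator = 19.3·3.5·sin20.3°·cos20.3° = 19.3·3.5·0.3469·0.9379 = 21.980 kPa
FS = 16.396 / 21.980 = 0.746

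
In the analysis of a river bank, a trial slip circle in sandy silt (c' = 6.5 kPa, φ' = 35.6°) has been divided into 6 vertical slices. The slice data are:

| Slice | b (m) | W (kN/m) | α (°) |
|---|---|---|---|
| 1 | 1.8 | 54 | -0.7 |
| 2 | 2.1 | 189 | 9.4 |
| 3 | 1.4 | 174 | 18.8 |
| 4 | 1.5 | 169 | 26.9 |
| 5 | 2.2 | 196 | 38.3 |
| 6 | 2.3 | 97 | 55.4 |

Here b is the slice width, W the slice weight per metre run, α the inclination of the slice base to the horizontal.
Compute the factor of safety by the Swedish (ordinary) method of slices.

FS = 1.75

Ordinary method of slices: FS = Σ[c'·Δl_i + (W_i cosα_i)·tanφ'] / Σ W_i sinα_i, with Δl_i = b_i / cosα_i.
Slice 1: Δl = 1.8/cos(-0.7°) = 1.800 m; N'_1 = 54·cos(-0.7°) = 54.0; c'Δl = 11.70; W sinα = -0.7
Slice 2: Δl = 2.1/cos9.4° = 2.129 m; N'_2 = 189·cos9.4° = 186.5; c'Δl = 13.84; W sinα = 30.9
Slice 3: Δl = 1.4/cos18.8° = 1.479 m; N'_3 = 174·cos18.8° = 164.7; c'Δl = 9.61; W sinα = 56.1
Slice 4: Δl = 1.5/cos26.9° = 1.682 m; N'_4 = 169·cos26.9° = 150.7; c'Δl = 10.93; W sinα = 76.5
Slice 5: Δl = 2.2/cos38.3° = 2.803 m; N'_5 = 196·cos38.3° = 153.8; c'Δl = 18.22; W sinα = 121.5
Slice 6: Δl = 2.3/cos55.4° = 4.050 m; N'_6 = 97·cos55.4° = 55.1; c'Δl = 26.33; W sinα = 79.8
Σc'Δl = 90.6 kN/m; ΣN' = 764.8 kN/m; ΣW sinα = 364.1 kN/m
Resisting = 90.6 + 764.8·tan35.6° = 90.6 + 547.5 = 638.2 kN/m
FS = 638.2 / 364.1 = 1.753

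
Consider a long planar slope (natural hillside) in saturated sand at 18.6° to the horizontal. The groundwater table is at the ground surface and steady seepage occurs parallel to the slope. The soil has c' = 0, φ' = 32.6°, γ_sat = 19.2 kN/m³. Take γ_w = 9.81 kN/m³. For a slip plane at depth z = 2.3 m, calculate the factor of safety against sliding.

With seepage parallel to the slope and the water table at the surface, the effective normal stress on the slip plane uses the buoyant unit weight γ' = γ_sat − γ_w while the driving shear stress uses γ_sat:
FS = [c' + γ' z cos²β tanφ'] / [γ_sat z sinβ cosβ]
(For c' = 0 this reduces to FS = (γ'/γ_sat)·tanφ'/tanβ.)
γ' = 19.2 − 9.81 = 9.39 kN/m³
Numerator = 0.0 + 9.39·2.3·cos²18.6°·tan32.6° = 0.0 + 9.39·2.3·0.8983·0.6395 = 12.407 kPa
Denominator = 19.2·2.3·sin18.6°·cos18.6° = 19.2·2.3·0.3190·0.9478 = 13.350 kPa
FS = 12.407 / 13.350 = 0.929

FS = 0.93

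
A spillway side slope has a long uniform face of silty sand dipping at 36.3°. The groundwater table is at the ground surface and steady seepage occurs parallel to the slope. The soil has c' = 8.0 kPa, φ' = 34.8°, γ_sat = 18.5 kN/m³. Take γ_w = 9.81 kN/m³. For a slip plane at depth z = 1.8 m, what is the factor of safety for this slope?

With seepage parallel to the slope and the water table at the surface, the effective normal stress on the slip plane uses the buoyant unit weight γ' = γ_sat − γ_w while the driving shear stress uses γ_sat:
FS = [c' + γ' z cos²β tanφ'] / [γ_sat z sinβ cosβ]
γ' = 18.5 − 9.81 = 8.69 kN/m³
Numerator = 8.0 + 8.69·1.8·cos²36.3°·tan34.8° = 8.0 + 8.69·1.8·0.6495·0.6950 = 15.061 kPa
Denominator = 18.5·1.8·sin36.3°·cos36.3° = 18.5·1.8·0.5920·0.8059 = 15.888 kPa
FS = 15.061 / 15.888 = 0.948

FS = 0.95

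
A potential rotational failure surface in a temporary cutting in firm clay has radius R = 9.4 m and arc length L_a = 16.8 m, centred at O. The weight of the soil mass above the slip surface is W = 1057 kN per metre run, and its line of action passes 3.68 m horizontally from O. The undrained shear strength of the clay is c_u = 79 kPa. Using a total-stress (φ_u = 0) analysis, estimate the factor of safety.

Taking moments about the centre O, the resisting moment is provided by the undrained shear strength acting along the arc:
M_R = c_u·L_a·R = 79·16.80·9.4 = 12475.7 kN·m/m
M_D = W·d = 1057·3.68 = 3889.8 kN·m/m
FS = M_R / M_D = 12475.7 / 3889.8 = 3.207

FS = 3.21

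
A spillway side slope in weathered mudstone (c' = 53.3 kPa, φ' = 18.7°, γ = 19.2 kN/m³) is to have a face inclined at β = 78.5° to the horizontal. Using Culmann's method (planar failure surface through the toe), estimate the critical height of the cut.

H_c = 20.74 m

Culmann's analysis gives the critical failure plane at α_cr = (β + φ')/2 = (78.5 + 18.7)/2 = 48.6°, and the critical height
H_c = (4c'/γ) · sinβ cosφ' / [1 − cos(β − φ')]
    = (4·53.3/19.2) · sin78.5°·cos18.7° / [1 − cos(59.8°)]
    = 11.104 · 0.9799·0.9472 / [1 − 0.5030]
    = 11.104 · 0.9282 / 0.4970
    = 20.74 m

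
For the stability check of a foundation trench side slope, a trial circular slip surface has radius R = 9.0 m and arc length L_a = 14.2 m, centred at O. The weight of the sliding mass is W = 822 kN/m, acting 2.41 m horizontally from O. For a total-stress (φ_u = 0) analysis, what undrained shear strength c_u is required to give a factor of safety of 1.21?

c_u = 18.8 kPa

FS = c_u·L_a·R / (W·d), so c_u = FS·W·d / (L_a·R).
c_u = 1.21·822·2.41 / (14.20·9.0) = 2397.0 / 127.80 = 18.76 kPa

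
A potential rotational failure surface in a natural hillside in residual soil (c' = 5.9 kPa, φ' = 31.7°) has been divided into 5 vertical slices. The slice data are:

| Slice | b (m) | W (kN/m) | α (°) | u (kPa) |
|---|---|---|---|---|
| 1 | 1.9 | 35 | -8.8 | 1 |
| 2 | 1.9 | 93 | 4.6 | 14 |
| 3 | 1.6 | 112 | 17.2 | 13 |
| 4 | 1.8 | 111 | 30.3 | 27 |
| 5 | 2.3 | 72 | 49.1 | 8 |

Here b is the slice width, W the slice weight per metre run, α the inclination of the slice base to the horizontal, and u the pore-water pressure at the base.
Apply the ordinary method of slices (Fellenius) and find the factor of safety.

FS = 1.48

Ordinary method of slices: FS = Σ[c'·Δl_i + (W_i cosα_i − u_i·Δl_i)·tanφ'] / Σ W_i sinα_i, with Δl_i = b_i / cosα_i.
Slice 1: Δl = 1.9/cos(-8.8°) = 1.923 m; N'_1 = 35·cos(-8.8°) − 1·1.923 = 32.7; c'Δl = 11.34; W sinα = -5.4
Slice 2: Δl = 1.9/cos4.6° = 1.906 m; N'_2 = 93·cos4.6° − 14·1.906 = 66.0; c'Δl = 11.25; W sinα = 7.5
Slice 3: Δl = 1.6/cos17.2° = 1.675 m; N'_3 = 112·cos17.2° − 13·1.675 = 85.2; c'Δl = 9.88; W sinα = 33.1
Slice 4: Δl = 1.8/cos30.3° = 2.085 m; N'_4 = 111·cos30.3° − 27·2.085 = 39.5; c'Δl = 12.30; W sinα = 56.0
Slice 5: Δl = 2.3/cos49.1° = 3.513 m; N'_5 = 72·cos49.1° − 8·3.513 = 19.0; c'Δl = 20.73; W sinα = 54.4
Σc'Δl = 65.5 kN/m; ΣN' = 242.5 kN/m; ΣW sinα = 145.6 kN/m
Resisting = 65.5 + 242.5·tan31.7° = 65.5 + 149.8 = 215.3 kN/m
FS = 215.3 / 145.6 = 1.478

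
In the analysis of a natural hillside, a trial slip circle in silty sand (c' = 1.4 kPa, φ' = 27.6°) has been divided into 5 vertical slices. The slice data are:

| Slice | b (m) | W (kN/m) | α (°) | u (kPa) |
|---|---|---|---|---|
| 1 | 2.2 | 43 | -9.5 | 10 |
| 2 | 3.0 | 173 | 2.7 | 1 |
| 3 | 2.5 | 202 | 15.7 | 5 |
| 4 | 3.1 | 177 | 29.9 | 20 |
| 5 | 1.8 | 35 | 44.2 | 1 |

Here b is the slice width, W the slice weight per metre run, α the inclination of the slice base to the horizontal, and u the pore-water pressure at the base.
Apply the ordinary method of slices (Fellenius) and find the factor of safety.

FS = 1.59

Ordinary method of slices: FS = Σ[c'·Δl_i + (W_i cosα_i − u_i·Δl_i)·tanφ'] / Σ W_i sinα_i, with Δl_i = b_i / cosα_i.
Slice 1: Δl = 2.2/cos(-9.5°) = 2.231 m; N'_1 = 43·cos(-9.5°) − 10·2.231 = 20.1; c'Δl = 3.12; W sinα = -7.1
Slice 2: Δl = 3.0/cos2.7° = 3.003 m; N'_2 = 173·cos2.7° − 1·3.003 = 169.8; c'Δl = 4.20; W sinα = 8.1
Slice 3: Δl = 2.5/cos15.7° = 2.597 m; N'_3 = 202·cos15.7° − 5·2.597 = 181.5; c'Δl = 3.64; W sinα = 54.7
Slice 4: Δl = 3.1/cos29.9° = 3.576 m; N'_4 = 177·cos29.9° − 20·3.576 = 81.9; c'Δl = 5.01; W sinα = 88.2
Slice 5: Δl = 1.8/cos44.2° = 2.511 m; N'_5 = 35·cos44.2° − 1·2.511 = 22.6; c'Δl = 3.52; W sinα = 24.4
Σc'Δl = 19.5 kN/m; ΣN' = 475.9 kN/m; ΣW sinα = 168.3 kN/m
Resisting = 19.5 + 475.9·tan27.6° = 19.5 + 248.8 = 268.3 kN/m
FS = 268.3 / 168.3 = 1.594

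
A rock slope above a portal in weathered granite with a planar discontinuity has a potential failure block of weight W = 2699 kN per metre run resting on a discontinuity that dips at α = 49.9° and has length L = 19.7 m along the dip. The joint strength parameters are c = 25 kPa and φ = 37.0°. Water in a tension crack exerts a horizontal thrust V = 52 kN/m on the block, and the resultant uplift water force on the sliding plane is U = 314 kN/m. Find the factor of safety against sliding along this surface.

Resolving the block weight along and normal to the plane and applying the Mohr–Coulomb strength on the joint:
N' = W cosα − U − V sinα = 2699·cos49.9° − 314 − 52·sin49.9° = 1384.7 kN/m
Driving force T = W sinα + V cosα = 2699·sin49.9° + 52·cos49.9° = 2098.0 kN/m
Resisting force R = c·L + N'·tanφ = 25·19.7 + 1384.7·tan37.0° = 492.5 + 1043.5 = 1536.0 kN/m
FS = R / T = 1536.0 / 2098.0 = 0.732

FS = 0.73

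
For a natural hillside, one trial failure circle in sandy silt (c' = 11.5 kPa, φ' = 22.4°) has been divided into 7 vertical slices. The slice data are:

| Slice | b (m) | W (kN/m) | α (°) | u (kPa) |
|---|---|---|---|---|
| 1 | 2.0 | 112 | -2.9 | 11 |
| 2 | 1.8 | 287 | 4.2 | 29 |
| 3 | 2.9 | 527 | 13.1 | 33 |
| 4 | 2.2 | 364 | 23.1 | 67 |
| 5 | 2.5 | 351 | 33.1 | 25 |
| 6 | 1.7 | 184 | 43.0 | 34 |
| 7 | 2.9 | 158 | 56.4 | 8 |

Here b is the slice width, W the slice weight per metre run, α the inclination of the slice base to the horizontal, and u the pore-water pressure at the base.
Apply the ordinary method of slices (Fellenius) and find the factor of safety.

Ordinary method of slices: FS = Σ[c'·Δl_i + (W_i cosα_i − u_i·Δl_i)·tanφ'] / Σ W_i sinα_i, with Δl_i = b_i / cosα_i.
Slice 1: Δl = 2.0/cos(-2.9°) = 2.003 m; N'_1 = 112·cos(-2.9°) − 11·2.003 = 89.8; c'Δl = 23.03; W sinα = -5.7
Slice 2: Δl = 1.8/cos4.2° = 1.805 m; N'_2 = 287·cos4.2° − 29·1.805 = 233.9; c'Δl = 20.76; W sinα = 21.0
Slice 3: Δl = 2.9/cos13.1° = 2.977 m; N'_3 = 527·cos13.1° − 33·2.977 = 415.0; c'Δl = 34.24; W sinα = 119.4
Slice 4: Δl = 2.2/cos23.1° = 2.392 m; N'_4 = 364·cos23.1° − 67·2.392 = 174.6; c'Δl = 27.51; W sinα = 142.8
Slice 5: Δl = 2.5/cos33.1° = 2.984 m; N'_5 = 351·cos33.1° − 25·2.984 = 219.4; c'Δl = 34.32; W sinα = 191.7
Slice 6: Δl = 1.7/cos43.0° = 2.324 m; N'_6 = 184·cos43.0° − 34·2.324 = 55.5; c'Δl = 26.73; W sinα = 125.5
Slice 7: Δl = 2.9/cos56.4° = 5.240 m; N'_7 = 158·cos56.4° − 8·5.240 = 45.5; c'Δl = 60.26; W sinα = 131.6
Σc'Δl = 226.8 kN/m; ΣN' = 1233.8 kN/m; ΣW sinα = 726.4 kN/m
Resisting = 226.8 + 1233.8·tan22.4° = 226.8 + 508.5 = 735.4 kN/m
FS = 735.4 / 726.4 = 1.012

FS = 1.01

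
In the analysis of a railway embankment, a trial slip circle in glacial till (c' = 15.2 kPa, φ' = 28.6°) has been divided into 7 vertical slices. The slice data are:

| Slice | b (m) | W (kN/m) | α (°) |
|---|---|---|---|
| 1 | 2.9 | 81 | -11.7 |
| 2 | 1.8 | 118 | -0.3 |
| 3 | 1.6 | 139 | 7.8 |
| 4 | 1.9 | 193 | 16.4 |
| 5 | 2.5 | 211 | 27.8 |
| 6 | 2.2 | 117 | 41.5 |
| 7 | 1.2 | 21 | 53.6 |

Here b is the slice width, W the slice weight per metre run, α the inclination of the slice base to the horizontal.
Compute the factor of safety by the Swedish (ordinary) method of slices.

Ordinary method of slices: FS = Σ[c'·Δl_i + (W_i cosα_i)·tanφ'] / Σ W_i sinα_i, with Δl_i = b_i / cosα_i.
Slice 1: Δl = 2.9/cos(-11.7°) = 2.962 m; N'_1 = 81·cos(-11.7°) = 79.3; c'Δl = 45.02; W sinα = -16.4
Slice 2: Δl = 1.8/cos(-0.3°) = 1.800 m; N'_2 = 118·cos(-0.3°) = 118.0; c'Δl = 27.36; W sinα = -0.6
Slice 3: Δl = 1.6/cos7.8° = 1.615 m; N'_3 = 139·cos7.8° = 137.7; c'Δl = 24.55; W sinα = 18.9
Slice 4: Δl = 1.9/cos16.4° = 1.981 m; N'_4 = 193·cos16.4° = 185.1; c'Δl = 30.10; W sinα = 54.5
Slice 5: Δl = 2.5/cos27.8° = 2.826 m; N'_5 = 211·cos27.8° = 186.6; c'Δl = 42.96; W sinα = 98.4
Slice 6: Δl = 2.2/cos41.5° = 2.937 m; N'_6 = 117·cos41.5° = 87.6; c'Δl = 44.65; W sinα = 77.5
Slice 7: Δl = 1.2/cos53.6° = 2.022 m; N'_7 = 21·cos53.6° = 12.5; c'Δl = 30.74; W sinα = 16.9
Σc'Δl = 245.4 kN/m; ΣN' = 806.9 kN/m; ΣW sinα = 249.1 kN/m
Resisting = 245.4 + 806.9·tan28.6° = 245.4 + 439.9 = 685.3 kN/m
FS = 685.3 / 249.1 = 2.751

FS = 2.75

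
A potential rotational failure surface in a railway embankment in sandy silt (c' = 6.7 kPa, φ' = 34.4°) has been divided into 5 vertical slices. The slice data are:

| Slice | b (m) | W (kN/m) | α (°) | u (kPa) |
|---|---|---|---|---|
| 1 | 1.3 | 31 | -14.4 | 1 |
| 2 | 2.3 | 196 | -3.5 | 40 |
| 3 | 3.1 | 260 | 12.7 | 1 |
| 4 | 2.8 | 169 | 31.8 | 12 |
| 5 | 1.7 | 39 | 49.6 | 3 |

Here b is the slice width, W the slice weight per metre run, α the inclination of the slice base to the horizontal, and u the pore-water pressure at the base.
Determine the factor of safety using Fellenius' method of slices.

FS = 2.76

Ordinary method of slices: FS = Σ[c'·Δl_i + (W_i cosα_i − u_i·Δl_i)·tanφ'] / Σ W_i sinα_i, with Δl_i = b_i / cosα_i.
Slice 1: Δl = 1.3/cos(-14.4°) = 1.342 m; N'_1 = 31·cos(-14.4°) − 1·1.342 = 28.7; c'Δl = 8.99; W sinα = -7.7
Slice 2: Δl = 2.3/cos(-3.5°) = 2.304 m; N'_2 = 196·cos(-3.5°) − 40·2.304 = 103.5; c'Δl = 15.44; W sinα = -12.0
Slice 3: Δl = 3.1/cos12.7° = 3.178 m; N'_3 = 260·cos12.7° − 1·3.178 = 250.5; c'Δl = 21.29; W sinα = 57.2
Slice 4: Δl = 2.8/cos31.8° = 3.295 m; N'_4 = 169·cos31.8° − 12·3.295 = 104.1; c'Δl = 22.07; W sinα = 89.1
Slice 5: Δl = 1.7/cos49.6° = 2.623 m; N'_5 = 39·cos49.6° − 3·2.623 = 17.4; c'Δl = 17.57; W sinα = 29.7
Σc'Δl = 85.4 kN/m; ΣN' = 504.1 kN/m; ΣW sinα = 156.2 kN/m
Resisting = 85.4 + 504.1·tan34.4° = 85.4 + 345.2 = 430.5 kN/m
FS = 430.5 / 156.2 = 2.756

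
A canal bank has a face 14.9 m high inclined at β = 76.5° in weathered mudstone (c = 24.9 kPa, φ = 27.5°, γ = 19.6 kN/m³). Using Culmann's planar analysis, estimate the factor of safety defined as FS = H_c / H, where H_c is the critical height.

H_c = (4c/γ) · sinβ cosφ / [1 − cos(β − φ)]
    = (4·24.9/19.6) · sin76.5°·cos27.5° / [1 − cos49.0°]
    = 5.082 · 0.8625 / 0.3439 = 12.74 m
FS = H_c / H = 12.74 / 14.9 = 0.855

FS = 0.86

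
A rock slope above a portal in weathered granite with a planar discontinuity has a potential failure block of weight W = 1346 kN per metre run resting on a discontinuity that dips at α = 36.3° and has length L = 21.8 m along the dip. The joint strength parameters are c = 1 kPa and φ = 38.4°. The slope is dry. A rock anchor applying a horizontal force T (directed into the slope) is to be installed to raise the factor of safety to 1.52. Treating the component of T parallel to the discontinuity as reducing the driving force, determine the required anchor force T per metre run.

Resolving forces along and normal to the sliding plane, with the horizontal anchor force T adding T·sinα to the effective normal force and T·cosα acting up the plane against the driving force:
FS = [cL + (W cosα + T sinα) tanφ] / [W sinα − T cosα]
Without the anchor: N' = 1084.8 kN/m, driving T_d = 796.8 kN/m, resisting R = 1·21.8 + 1084.8·tan38.4° = 881.6 kN/m, FS = 1.11.
Setting FS = 1.52 and solving for T:
1.52·(796.8 − T cos36.3°) = 881.6 + T sin36.3°·tan38.4°
T·(sin36.3°·tan38.4° + 1.52·cos36.3°) = 1.52·796.8 − 881.6
T·(0.5920·0.7926 + 1.52·0.8059) = 1211.2 − 881.6 = 329.6
T·1.6942 = 329.6
T = 194.6 kN/m

T = 195 kN/m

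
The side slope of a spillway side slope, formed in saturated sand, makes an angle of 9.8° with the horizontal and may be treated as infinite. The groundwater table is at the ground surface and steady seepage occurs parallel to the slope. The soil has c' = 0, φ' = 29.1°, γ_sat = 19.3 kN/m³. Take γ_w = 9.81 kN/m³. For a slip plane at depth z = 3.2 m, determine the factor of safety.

FS = 1.58

With seepage parallel to the slope and the water table at the surface, the effective normal stress on the slip plane uses the buoyant unit weight γ' = γ_sat − γ_w while the driving shear stress uses γ_sat:
FS = [c' + γ' z cos²β tanφ'] / [γ_sat z sinβ cosβ]
(For c' = 0 this reduces to FS = (γ'/γ_sat)·tanφ'/tanβ.)
γ' = 19.3 − 9.81 = 9.49 kN/m³
Numerator = 0.0 + 9.49·3.2·cos²9.8°·tan29.1° = 0.0 + 9.49·3.2·0.9710·0.5566 = 16.413 kPa
Denominator = 19.3·3.2·sin9.8°·cos9.8° = 19.3·3.2·0.1702·0.9854 = 10.359 kPa
FS = 16.413 / 10.359 = 1.584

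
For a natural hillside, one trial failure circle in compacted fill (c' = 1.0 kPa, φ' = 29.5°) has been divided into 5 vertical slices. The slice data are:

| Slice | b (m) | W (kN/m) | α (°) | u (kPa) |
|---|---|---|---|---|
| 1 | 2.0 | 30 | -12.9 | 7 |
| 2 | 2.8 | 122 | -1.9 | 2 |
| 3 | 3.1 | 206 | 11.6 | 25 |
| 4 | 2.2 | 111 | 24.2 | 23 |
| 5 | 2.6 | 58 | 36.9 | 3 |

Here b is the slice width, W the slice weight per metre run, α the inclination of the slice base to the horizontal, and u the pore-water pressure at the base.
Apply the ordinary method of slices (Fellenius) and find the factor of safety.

FS = 1.84

Ordinary method of slices: FS = Σ[c'·Δl_i + (W_i cosα_i − u_i·Δl_i)·tanφ'] / Σ W_i sinα_i, with Δl_i = b_i / cosα_i.
Slice 1: Δl = 2.0/cos(-12.9°) = 2.052 m; N'_1 = 30·cos(-12.9°) − 7·2.052 = 14.9; c'Δl = 2.05; W sinα = -6.7
Slice 2: Δl = 2.8/cos(-1.9°) = 2.802 m; N'_2 = 122·cos(-1.9°) − 2·2.802 = 116.3; c'Δl = 2.80; W sinα = -4.0
Slice 3: Δl = 3.1/cos11.6° = 3.165 m; N'_3 = 206·cos11.6° − 25·3.165 = 122.7; c'Δl = 3.16; W sinα = 41.4
Slice 4: Δl = 2.2/cos24.2° = 2.412 m; N'_4 = 111·cos24.2° − 23·2.412 = 45.8; c'Δl = 2.41; W sinα = 45.5
Slice 5: Δl = 2.6/cos36.9° = 3.251 m; N'_5 = 58·cos36.9° − 3·3.251 = 36.6; c'Δl = 3.25; W sinα = 34.8
Σc'Δl = 13.7 kN/m; ΣN' = 336.3 kN/m; ΣW sinα = 111.0 kN/m
Resisting = 13.7 + 336.3·tan29.5° = 13.7 + 190.3 = 203.9 kN/m
FS = 203.9 / 111.0 = 1.837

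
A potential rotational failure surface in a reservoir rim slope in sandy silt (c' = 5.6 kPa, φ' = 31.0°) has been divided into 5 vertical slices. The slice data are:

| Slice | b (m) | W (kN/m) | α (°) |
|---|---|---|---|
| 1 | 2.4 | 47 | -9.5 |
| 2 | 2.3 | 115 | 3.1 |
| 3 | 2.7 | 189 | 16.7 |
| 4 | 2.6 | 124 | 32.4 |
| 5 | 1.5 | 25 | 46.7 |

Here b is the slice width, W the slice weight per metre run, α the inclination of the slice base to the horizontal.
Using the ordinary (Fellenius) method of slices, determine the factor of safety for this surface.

Ordinary method of slices: FS = Σ[c'·Δl_i + (W_i cosα_i)·tanφ'] / Σ W_i sinα_i, with Δl_i = b_i / cosα_i.
Slice 1: Δl = 2.4/cos(-9.5°) = 2.433 m; N'_1 = 47·cos(-9.5°) = 46.4; c'Δl = 13.63; W sinα = -7.8
Slice 2: Δl = 2.3/cos3.1° = 2.303 m; N'_2 = 115·cos3.1° = 114.8; c'Δl = 12.90; W sinα = 6.2
Slice 3: Δl = 2.7/cos16.7° = 2.819 m; N'_3 = 189·cos16.7° = 181.0; c'Δl = 15.79; W sinα = 54.3
Slice 4: Δl = 2.6/cos32.4° = 3.079 m; N'_4 = 124·cos32.4° = 104.7; c'Δl = 17.24; W sinα = 66.4
Slice 5: Δl = 1.5/cos46.7° = 2.187 m; N'_5 = 25·cos46.7° = 17.1; c'Δl = 12.25; W sinα = 18.2
Σc'Δl = 71.8 kN/m; ΣN' = 464.1 kN/m; ΣW sinα = 137.4 kN/m
Resisting = 71.8 + 464.1·tan31.0° = 71.8 + 278.8 = 350.6 kN/m
FS = 350.6 / 137.4 = 2.552

FS = 2.55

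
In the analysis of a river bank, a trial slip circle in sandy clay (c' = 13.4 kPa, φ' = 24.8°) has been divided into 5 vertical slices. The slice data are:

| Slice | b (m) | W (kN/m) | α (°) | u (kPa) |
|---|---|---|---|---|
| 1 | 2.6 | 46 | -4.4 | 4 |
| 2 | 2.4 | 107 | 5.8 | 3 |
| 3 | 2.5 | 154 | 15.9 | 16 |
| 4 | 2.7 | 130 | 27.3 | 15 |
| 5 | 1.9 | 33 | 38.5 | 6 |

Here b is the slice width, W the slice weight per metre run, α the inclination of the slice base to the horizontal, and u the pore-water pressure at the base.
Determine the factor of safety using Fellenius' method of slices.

FS = 2.50

Ordinary method of slices: FS = Σ[c'·Δl_i + (W_i cosα_i − u_i·Δl_i)·tanφ'] / Σ W_i sinα_i, with Δl_i = b_i / cosα_i.
Slice 1: Δl = 2.6/cos(-4.4°) = 2.608 m; N'_1 = 46·cos(-4.4°) − 4·2.608 = 35.4; c'Δl = 34.94; W sinα = -3.5
Slice 2: Δl = 2.4/cos5.8° = 2.412 m; N'_2 = 107·cos5.8° − 3·2.412 = 99.2; c'Δl = 32.33; W sinα = 10.8
Slice 3: Δl = 2.5/cos15.9° = 2.599 m; N'_3 = 154·cos15.9° − 16·2.599 = 106.5; c'Δl = 34.83; W sinα = 42.2
Slice 4: Δl = 2.7/cos27.3° = 3.038 m; N'_4 = 130·cos27.3° − 15·3.038 = 69.9; c'Δl = 40.71; W sinα = 59.6
Slice 5: Δl = 1.9/cos38.5° = 2.428 m; N'_5 = 33·cos38.5° − 6·2.428 = 11.3; c'Δl = 32.53; W sinα = 20.5
Σc'Δl = 175.3 kN/m; ΣN' = 322.4 kN/m; ΣW sinα = 129.6 kN/m
Resisting = 175.3 + 322.4·tan24.8° = 175.3 + 149.0 = 324.3 kN/m
FS = 324.3 / 129.6 = 2.502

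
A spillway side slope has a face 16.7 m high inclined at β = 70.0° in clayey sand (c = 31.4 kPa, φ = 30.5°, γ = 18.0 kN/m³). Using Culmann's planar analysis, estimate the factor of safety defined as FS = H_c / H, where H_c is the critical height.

FS = 1.48

H_c = (4c/γ) · sinβ cosφ / [1 − cos(β − φ)]
    = (4·31.4/18.0) · sin70.0°·cos30.5° / [1 − cos39.5°]
    = 6.978 · 0.8097 / 0.2284 = 24.74 m
FS = H_c / H = 24.74 / 16.7 = 1.481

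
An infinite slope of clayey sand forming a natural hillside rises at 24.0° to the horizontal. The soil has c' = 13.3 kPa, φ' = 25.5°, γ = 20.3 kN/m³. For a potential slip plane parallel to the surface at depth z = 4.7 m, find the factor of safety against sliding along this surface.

For an infinite slope with a slip plane parallel to the surface (no pore pressure): FS = [c' + γz cos²β tanφ'] / [γz sinβ cosβ].
γz = 20.3·4.7 = 95.41 kN/m²
Numerator = 13.3 + 95.41·cos²24.0°·tan25.5° = 13.3 + 95.41·0.8346·0.4770 = 51.280 kPa
Denominator = 95.41·sin24.0°·cos24.0° = 95.41·0.4067·0.9135 = 35.452 kPa
FS = 51.280 / 35.452 = 1.446

FS = 1.45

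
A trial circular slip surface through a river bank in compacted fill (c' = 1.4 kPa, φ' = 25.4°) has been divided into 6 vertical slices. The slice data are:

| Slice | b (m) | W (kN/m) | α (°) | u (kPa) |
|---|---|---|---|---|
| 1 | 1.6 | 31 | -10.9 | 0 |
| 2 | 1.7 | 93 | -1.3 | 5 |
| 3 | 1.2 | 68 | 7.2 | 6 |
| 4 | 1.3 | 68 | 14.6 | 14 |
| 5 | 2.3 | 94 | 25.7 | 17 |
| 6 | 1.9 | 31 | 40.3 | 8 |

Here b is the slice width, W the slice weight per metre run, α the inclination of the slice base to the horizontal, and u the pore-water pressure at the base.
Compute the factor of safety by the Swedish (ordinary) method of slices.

FS = 1.81

Ordinary method of slices: FS = Σ[c'·Δl_i + (W_i cosα_i − u_i·Δl_i)·tanφ'] / Σ W_i sinα_i, with Δl_i = b_i / cosα_i.
Slice 1: Δl = 1.6/cos(-10.9°) = 1.629 m; N'_1 = 31·cos(-10.9°) − 0·1.629 = 30.4; c'Δl = 2.28; W sinα = -5.9
Slice 2: Δl = 1.7/cos(-1.3°) = 1.700 m; N'_2 = 93·cos(-1.3°) − 5·1.700 = 84.5; c'Δl = 2.38; W sinα = -2.1
Slice 3: Δl = 1.2/cos7.2° = 1.210 m; N'_3 = 68·cos7.2° − 6·1.210 = 60.2; c'Δl = 1.69; W sinα = 8.5
Slice 4: Δl = 1.3/cos14.6° = 1.343 m; N'_4 = 68·cos14.6° − 14·1.343 = 47.0; c'Δl = 1.88; W sinα = 17.1
Slice 5: Δl = 2.3/cos25.7° = 2.553 m; N'_5 = 94·cos25.7° − 17·2.553 = 41.3; c'Δl = 3.57; W sinα = 40.8
Slice 6: Δl = 1.9/cos40.3° = 2.491 m; N'_6 = 31·cos40.3° − 8·2.491 = 3.7; c'Δl = 3.49; W sinα = 20.1
Σc'Δl = 15.3 kN/m; ΣN' = 267.1 kN/m; ΣW sinα = 78.5 kN/m
Resisting = 15.3 + 267.1·tan25.4° = 15.3 + 126.8 = 142.1 kN/m
FS = 142.1 / 78.5 = 1.811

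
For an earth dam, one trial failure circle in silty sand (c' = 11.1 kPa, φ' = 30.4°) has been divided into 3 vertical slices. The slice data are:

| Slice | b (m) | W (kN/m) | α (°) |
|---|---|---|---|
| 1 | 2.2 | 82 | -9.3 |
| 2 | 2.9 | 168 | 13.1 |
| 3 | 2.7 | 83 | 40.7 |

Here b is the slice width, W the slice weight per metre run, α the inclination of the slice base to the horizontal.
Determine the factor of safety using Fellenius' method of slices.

FS = 3.52

Ordinary method of slices: FS = Σ[c'·Δl_i + (W_i cosα_i)·tanφ'] / Σ W_i sinα_i, with Δl_i = b_i / cosα_i.
Slice 1: Δl = 2.2/cos(-9.3°) = 2.229 m; N'_1 = 82·cos(-9.3°) = 80.9; c'Δl = 24.75; W sinα = -13.3
Slice 2: Δl = 2.9/cos13.1° = 2.977 m; N'_2 = 168·cos13.1° = 163.6; c'Δl = 33.05; W sinα = 38.1
Slice 3: Δl = 2.7/cos40.7° = 3.561 m; N'_3 = 83·cos40.7° = 62.9; c'Δl = 39.53; W sinα = 54.1
Σc'Δl = 97.3 kN/m; ΣN' = 307.5 kN/m; ΣW sinα = 79.0 kN/m
Resisting = 97.3 + 307.5·tan30.4° = 97.3 + 180.4 = 277.7 kN/m
FS = 277.7 / 79.0 = 3.518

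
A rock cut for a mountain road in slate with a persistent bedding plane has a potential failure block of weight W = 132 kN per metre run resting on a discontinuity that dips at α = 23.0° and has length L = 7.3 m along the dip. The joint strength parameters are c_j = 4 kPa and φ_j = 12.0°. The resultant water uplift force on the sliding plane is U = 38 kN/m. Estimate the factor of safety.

Resolving the block weight along and normal to the plane and applying the Mohr–Coulomb strength on the joint:
N' = W cosα − U = 132·cos23.0° − 38 = 83.5 kN/m
Driving force T = W sinα = 132·sin23.0° = 51.6 kN/m
Resisting force R = c_j·L + N'·tanφ_j = 4·7.3 + 83.5·tan12.0° = 29.2 + 17.7 = 46.9 kN/m
FS = R / T = 46.9 / 51.6 = 0.910

FS = 0.91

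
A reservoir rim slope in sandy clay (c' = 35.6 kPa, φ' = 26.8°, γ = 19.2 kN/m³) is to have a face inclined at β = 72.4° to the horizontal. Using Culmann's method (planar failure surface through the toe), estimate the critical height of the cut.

H_c = 21.01 m

Culmann's analysis gives the critical failure plane at α_cr = (β + φ')/2 = (72.4 + 26.8)/2 = 49.6°, and the critical height
H_c = (4c'/γ) · sinβ cosφ' / [1 − cos(β − φ')]
    = (4·35.6/19.2) · sin72.4°·cos26.8° / [1 − cos(45.6°)]
    = 7.417 · 0.9532·0.8926 / [1 − 0.6997]
    = 7.417 · 0.8508 / 0.3003
    = 21.01 m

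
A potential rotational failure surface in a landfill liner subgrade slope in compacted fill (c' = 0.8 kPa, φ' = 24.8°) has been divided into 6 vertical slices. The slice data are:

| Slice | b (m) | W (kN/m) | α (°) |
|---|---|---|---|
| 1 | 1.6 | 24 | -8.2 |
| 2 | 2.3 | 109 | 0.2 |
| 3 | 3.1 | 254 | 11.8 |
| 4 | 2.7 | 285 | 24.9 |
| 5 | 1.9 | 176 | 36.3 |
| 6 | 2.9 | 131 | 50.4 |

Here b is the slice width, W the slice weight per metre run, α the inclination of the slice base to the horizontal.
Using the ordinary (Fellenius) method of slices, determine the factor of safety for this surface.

Ordinary method of slices: FS = Σ[c'·Δl_i + (W_i cosα_i)·tanφ'] / Σ W_i sinα_i, with Δl_i = b_i / cosα_i.
Slice 1: Δl = 1.6/cos(-8.2°) = 1.617 m; N'_1 = 24·cos(-8.2°) = 23.8; c'Δl = 1.29; W sinα = -3.4
Slice 2: Δl = 2.3/cos0.2° = 2.300 m; N'_2 = 109·cos0.2° = 109.0; c'Δl = 1.84; W sinα = 0.4
Slice 3: Δl = 3.1/cos11.8° = 3.167 m; N'_3 = 254·cos11.8° = 248.6; c'Δl = 2.53; W sinα = 51.9
Slice 4: Δl = 2.7/cos24.9° = 2.977 m; N'_4 = 285·cos24.9° = 258.5; c'Δl = 2.38; W sinα = 120.0
Slice 5: Δl = 1.9/cos36.3° = 2.358 m; N'_5 = 176·cos36.3° = 141.8; c'Δl = 1.89; W sinα = 104.2
Slice 6: Δl = 2.9/cos50.4° = 4.550 m; N'_6 = 131·cos50.4° = 83.5; c'Δl = 3.64; W sinα = 100.9
Σc'Δl = 13.6 kN/m; ΣN' = 865.2 kN/m; ΣW sinα = 374.0 kN/m
Resisting = 13.6 + 865.2·tan24.8° = 13.6 + 399.8 = 413.4 kN/m
FS = 413.4 / 374.0 = 1.105

FS = 1.11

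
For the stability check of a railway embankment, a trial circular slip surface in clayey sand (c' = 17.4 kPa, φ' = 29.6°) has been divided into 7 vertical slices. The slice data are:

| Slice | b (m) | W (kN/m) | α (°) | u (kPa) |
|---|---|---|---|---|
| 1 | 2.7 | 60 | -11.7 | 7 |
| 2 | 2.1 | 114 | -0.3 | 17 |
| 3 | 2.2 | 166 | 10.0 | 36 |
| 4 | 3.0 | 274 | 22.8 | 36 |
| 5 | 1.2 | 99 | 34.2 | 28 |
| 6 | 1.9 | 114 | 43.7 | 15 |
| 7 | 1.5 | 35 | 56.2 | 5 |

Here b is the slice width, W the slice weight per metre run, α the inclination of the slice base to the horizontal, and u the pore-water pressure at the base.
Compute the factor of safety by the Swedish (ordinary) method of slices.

FS = 1.89

Ordinary method of slices: FS = Σ[c'·Δl_i + (W_i cosα_i − u_i·Δl_i)·tanφ'] / Σ W_i sinα_i, with Δl_i = b_i / cosα_i.
Slice 1: Δl = 2.7/cos(-11.7°) = 2.757 m; N'_1 = 60·cos(-11.7°) − 7·2.757 = 39.5; c'Δl = 47.98; W sinα = -12.2
Slice 2: Δl = 2.1/cos(-0.3°) = 2.100 m; N'_2 = 114·cos(-0.3°) − 17·2.100 = 78.3; c'Δl = 36.54; W sinα = -0.6
Slice 3: Δl = 2.2/cos10.0° = 2.234 m; N'_3 = 166·cos10.0° − 36·2.234 = 83.1; c'Δl = 38.87; W sinα = 28.8
Slice 4: Δl = 3.0/cos22.8° = 3.254 m; N'_4 = 274·cos22.8° − 36·3.254 = 135.4; c'Δl = 56.62; W sinα = 106.2
Slice 5: Δl = 1.2/cos34.2° = 1.451 m; N'_5 = 99·cos34.2° − 28·1.451 = 41.3; c'Δl = 25.25; W sinα = 55.6
Slice 6: Δl = 1.9/cos43.7° = 2.628 m; N'_6 = 114·cos43.7° − 15·2.628 = 43.0; c'Δl = 45.73; W sinα = 78.8
Slice 7: Δl = 1.5/cos56.2° = 2.696 m; N'_7 = 35·cos56.2° − 5·2.696 = 6.0; c'Δl = 46.92; W sinα = 29.1
Σc'Δl = 297.9 kN/m; ΣN' = 426.5 kN/m; ΣW sinα = 285.7 kN/m
Resisting = 297.9 + 426.5·tan29.6° = 297.9 + 242.3 = 540.2 kN/m
FS = 540.2 / 285.7 = 1.891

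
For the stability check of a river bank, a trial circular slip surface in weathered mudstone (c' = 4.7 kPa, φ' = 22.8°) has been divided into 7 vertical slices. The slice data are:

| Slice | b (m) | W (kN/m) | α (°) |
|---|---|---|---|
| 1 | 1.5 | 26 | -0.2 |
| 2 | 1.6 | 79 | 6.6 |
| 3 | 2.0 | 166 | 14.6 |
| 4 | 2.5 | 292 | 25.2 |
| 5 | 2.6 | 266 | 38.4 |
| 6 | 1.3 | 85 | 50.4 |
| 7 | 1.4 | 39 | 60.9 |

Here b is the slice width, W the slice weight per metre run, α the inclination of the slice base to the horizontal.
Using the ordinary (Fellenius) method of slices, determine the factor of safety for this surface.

FS = 0.95

Ordinary method of slices: FS = Σ[c'·Δl_i + (W_i cosα_i)·tanφ'] / Σ W_i sinα_i, with Δl_i = b_i / cosα_i.
Slice 1: Δl = 1.5/cos(-0.2°) = 1.500 m; N'_1 = 26·cos(-0.2°) = 26.0; c'Δl = 7.05; W sinα = -0.1
Slice 2: Δl = 1.6/cos6.6° = 1.611 m; N'_2 = 79·cos6.6° = 78.5; c'Δl = 7.57; W sinα = 9.1
Slice 3: Δl = 2.0/cos14.6° = 2.067 m; N'_3 = 166·cos14.6° = 160.6; c'Δl = 9.71; W sinα = 41.8
Slice 4: Δl = 2.5/cos25.2° = 2.763 m; N'_4 = 292·cos25.2° = 264.2; c'Δl = 12.99; W sinα = 124.3
Slice 5: Δl = 2.6/cos38.4° = 3.318 m; N'_5 = 266·cos38.4° = 208.5; c'Δl = 15.59; W sinα = 165.2
Slice 6: Δl = 1.3/cos50.4° = 2.039 m; N'_6 = 85·cos50.4° = 54.2; c'Δl = 9.59; W sinα = 65.5
Slice 7: Δl = 1.4/cos60.9° = 2.879 m; N'_7 = 39·cos60.9° = 19.0; c'Δl = 13.53; W sinα = 34.1
Σc'Δl = 76.0 kN/m; ΣN' = 810.9 kN/m; ΣW sinα = 440.0 kN/m
Resisting = 76.0 + 810.9·tan22.8° = 76.0 + 340.9 = 416.9 kN/m
FS = 416.9 / 440.0 = 0.948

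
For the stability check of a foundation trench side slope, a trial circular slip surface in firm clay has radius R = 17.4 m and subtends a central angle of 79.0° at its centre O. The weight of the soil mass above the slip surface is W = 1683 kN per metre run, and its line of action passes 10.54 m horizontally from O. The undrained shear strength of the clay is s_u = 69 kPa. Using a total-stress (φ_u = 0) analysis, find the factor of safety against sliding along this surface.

FS = 1.62

Taking moments about the centre O, the resisting moment is provided by the undrained shear strength acting along the arc:
Arc length L_a = R·θ = 17.4·(79.0°·π/180) = 17.4·1.3788 = 23.99 m
M_R = s_u·L_a·R = 69·23.99·17.4 = 28803.9 kN·m/m
M_D = W·d = 1683·10.54 = 17738.8 kN·m/m
FS = M_R / M_D = 28803.9 / 17738.8 = 1.624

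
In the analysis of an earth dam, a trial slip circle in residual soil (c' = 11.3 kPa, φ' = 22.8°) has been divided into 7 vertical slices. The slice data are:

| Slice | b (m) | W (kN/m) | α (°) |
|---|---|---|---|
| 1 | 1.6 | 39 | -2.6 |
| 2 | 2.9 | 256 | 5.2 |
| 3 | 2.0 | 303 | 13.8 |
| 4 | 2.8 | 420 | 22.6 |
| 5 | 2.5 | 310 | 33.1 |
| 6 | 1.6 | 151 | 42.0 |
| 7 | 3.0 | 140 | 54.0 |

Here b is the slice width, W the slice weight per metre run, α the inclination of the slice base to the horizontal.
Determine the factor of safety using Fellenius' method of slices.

Ordinary method of slices: FS = Σ[c'·Δl_i + (W_i cosα_i)·tanφ'] / Σ W_i sinα_i, with Δl_i = b_i / cosα_i.
Slice 1: Δl = 1.6/cos(-2.6°) = 1.602 m; N'_1 = 39·cos(-2.6°) = 39.0; c'Δl = 18.10; W sinα = -1.8
Slice 2: Δl = 2.9/cos5.2° = 2.912 m; N'_2 = 256·cos5.2° = 254.9; c'Δl = 32.91; W sinα = 23.2
Slice 3: Δl = 2.0/cos13.8° = 2.059 m; N'_3 = 303·cos13.8° = 294.3; c'Δl = 23.27; W sinα = 72.3
Slice 4: Δl = 2.8/cos22.6° = 3.033 m; N'_4 = 420·cos22.6° = 387.7; c'Δl = 34.27; W sinα = 161.4
Slice 5: Δl = 2.5/cos33.1° = 2.984 m; N'_5 = 310·cos33.1° = 259.7; c'Δl = 33.72; W sinα = 169.3
Slice 6: Δl = 1.6/cos42.0° = 2.153 m; N'_6 = 151·cos42.0° = 112.2; c'Δl = 24.33; W sinα = 101.0
Slice 7: Δl = 3.0/cos54.0° = 5.104 m; N'_7 = 140·cos54.0° = 82.3; c'Δl = 57.67; W sinα = 113.3
Σc'Δl = 224.3 kN/m; ΣN' = 1430.1 kN/m; ΣW sinα = 638.7 kN/m
Resisting = 224.3 + 1430.1·tan22.8° = 224.3 + 601.2 = 825.4 kN/m
FS = 825.4 / 638.7 = 1.292

FS = 1.29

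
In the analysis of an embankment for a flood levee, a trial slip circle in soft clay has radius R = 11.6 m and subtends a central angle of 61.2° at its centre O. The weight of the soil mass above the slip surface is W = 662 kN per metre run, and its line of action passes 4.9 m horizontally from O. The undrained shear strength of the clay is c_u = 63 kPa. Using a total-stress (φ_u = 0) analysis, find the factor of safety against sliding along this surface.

FS = 2.79

Taking moments about the centre O, the resisting moment is provided by the undrained shear strength acting along the arc:
Arc length L_a = R·θ = 11.6·(61.2°·π/180) = 11.6·1.0681 = 12.39 m
M_R = c_u·L_a·R = 63·12.39·11.6 = 9054.9 kN·m/m
M_D = W·d = 662·4.9 = 3243.8 kN·m/m
FS = M_R / M_D = 9054.9 / 3243.8 = 2.791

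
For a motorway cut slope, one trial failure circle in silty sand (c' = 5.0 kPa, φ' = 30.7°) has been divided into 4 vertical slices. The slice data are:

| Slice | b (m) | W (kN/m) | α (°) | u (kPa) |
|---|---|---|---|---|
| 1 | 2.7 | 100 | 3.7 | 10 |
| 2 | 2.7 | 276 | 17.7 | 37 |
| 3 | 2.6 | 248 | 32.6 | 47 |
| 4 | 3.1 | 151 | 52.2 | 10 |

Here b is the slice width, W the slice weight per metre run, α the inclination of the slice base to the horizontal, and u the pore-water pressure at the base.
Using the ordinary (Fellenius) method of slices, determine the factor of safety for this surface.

Ordinary method of slices: FS = Σ[c'·Δl_i + (W_i cosα_i − u_i·Δl_i)·tanφ'] / Σ W_i sinα_i, with Δl_i = b_i / cosα_i.
Slice 1: Δl = 2.7/cos3.7° = 2.706 m; N'_1 = 100·cos3.7° − 10·2.706 = 72.7; c'Δl = 13.53; W sinα = 6.5
Slice 2: Δl = 2.7/cos17.7° = 2.834 m; N'_2 = 276·cos17.7° − 37·2.834 = 158.1; c'Δl = 14.17; W sinα = 83.9
Slice 3: Δl = 2.6/cos32.6° = 3.086 m; N'_3 = 248·cos32.6° − 47·3.086 = 63.9; c'Δl = 15.43; W sinα = 133.6
Slice 4: Δl = 3.1/cos52.2° = 5.058 m; N'_4 = 151·cos52.2° − 10·5.058 = 42.0; c'Δl = 25.29; W sinα = 119.3
Σc'Δl = 68.4 kN/m; ΣN' = 336.7 kN/m; ΣW sinα = 343.3 kN/m
Resisting = 68.4 + 336.7·tan30.7° = 68.4 + 199.9 = 268.3 kN/m
FS = 268.3 / 343.3 = 0.782

FS = 0.78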